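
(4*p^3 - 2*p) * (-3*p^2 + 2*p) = -12*p^5 + 8*p^4 + 6*p^3 - 4*p^2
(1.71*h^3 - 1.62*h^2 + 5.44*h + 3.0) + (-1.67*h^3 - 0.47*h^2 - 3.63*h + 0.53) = 0.04*h^3 - 2.09*h^2 + 1.81*h + 3.53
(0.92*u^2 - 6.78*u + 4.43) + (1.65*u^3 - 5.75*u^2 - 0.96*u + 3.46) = 1.65*u^3 - 4.83*u^2 - 7.74*u + 7.89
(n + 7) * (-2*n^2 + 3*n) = -2*n^3 - 11*n^2 + 21*n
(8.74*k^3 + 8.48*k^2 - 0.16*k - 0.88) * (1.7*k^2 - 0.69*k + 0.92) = 14.858*k^5 + 8.3854*k^4 + 1.9176*k^3 + 6.416*k^2 + 0.46*k - 0.8096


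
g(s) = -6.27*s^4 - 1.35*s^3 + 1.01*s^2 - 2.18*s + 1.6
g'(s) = -25.08*s^3 - 4.05*s^2 + 2.02*s - 2.18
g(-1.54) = -22.98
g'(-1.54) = 76.70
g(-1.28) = -7.95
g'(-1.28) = 41.20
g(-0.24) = 2.18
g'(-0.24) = -2.55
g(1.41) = -28.03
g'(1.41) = -77.69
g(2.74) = -377.96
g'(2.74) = -542.97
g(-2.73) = -305.73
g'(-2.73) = 472.41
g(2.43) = -235.73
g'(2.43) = -381.06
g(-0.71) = 2.55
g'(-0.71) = 3.32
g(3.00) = -540.17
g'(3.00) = -709.73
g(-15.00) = -312600.95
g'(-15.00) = 83701.27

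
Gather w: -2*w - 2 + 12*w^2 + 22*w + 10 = 12*w^2 + 20*w + 8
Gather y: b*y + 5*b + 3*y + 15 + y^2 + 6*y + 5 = 5*b + y^2 + y*(b + 9) + 20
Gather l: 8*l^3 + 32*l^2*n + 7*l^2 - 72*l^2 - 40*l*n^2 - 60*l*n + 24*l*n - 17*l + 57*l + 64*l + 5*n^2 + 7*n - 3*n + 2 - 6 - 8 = 8*l^3 + l^2*(32*n - 65) + l*(-40*n^2 - 36*n + 104) + 5*n^2 + 4*n - 12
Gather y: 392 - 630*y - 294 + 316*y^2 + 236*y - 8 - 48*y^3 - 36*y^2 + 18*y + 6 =-48*y^3 + 280*y^2 - 376*y + 96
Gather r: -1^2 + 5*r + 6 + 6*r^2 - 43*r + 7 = 6*r^2 - 38*r + 12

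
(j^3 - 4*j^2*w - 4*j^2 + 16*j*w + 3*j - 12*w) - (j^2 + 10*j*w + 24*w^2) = j^3 - 4*j^2*w - 5*j^2 + 6*j*w + 3*j - 24*w^2 - 12*w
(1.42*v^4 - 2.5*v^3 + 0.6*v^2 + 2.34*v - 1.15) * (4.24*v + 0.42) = 6.0208*v^5 - 10.0036*v^4 + 1.494*v^3 + 10.1736*v^2 - 3.8932*v - 0.483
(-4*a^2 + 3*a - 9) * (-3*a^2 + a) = 12*a^4 - 13*a^3 + 30*a^2 - 9*a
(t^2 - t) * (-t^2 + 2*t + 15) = -t^4 + 3*t^3 + 13*t^2 - 15*t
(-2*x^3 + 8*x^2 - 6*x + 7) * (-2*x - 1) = 4*x^4 - 14*x^3 + 4*x^2 - 8*x - 7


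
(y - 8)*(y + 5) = y^2 - 3*y - 40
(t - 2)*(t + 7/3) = t^2 + t/3 - 14/3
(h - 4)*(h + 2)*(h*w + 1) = h^3*w - 2*h^2*w + h^2 - 8*h*w - 2*h - 8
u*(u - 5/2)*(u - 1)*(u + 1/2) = u^4 - 3*u^3 + 3*u^2/4 + 5*u/4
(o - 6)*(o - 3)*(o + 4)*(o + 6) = o^4 + o^3 - 48*o^2 - 36*o + 432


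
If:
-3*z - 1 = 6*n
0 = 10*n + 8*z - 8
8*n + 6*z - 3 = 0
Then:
No Solution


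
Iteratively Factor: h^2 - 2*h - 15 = (h + 3)*(h - 5)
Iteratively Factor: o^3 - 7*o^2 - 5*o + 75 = (o + 3)*(o^2 - 10*o + 25) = (o - 5)*(o + 3)*(o - 5)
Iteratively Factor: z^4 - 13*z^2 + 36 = (z + 2)*(z^3 - 2*z^2 - 9*z + 18) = (z + 2)*(z + 3)*(z^2 - 5*z + 6) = (z - 3)*(z + 2)*(z + 3)*(z - 2)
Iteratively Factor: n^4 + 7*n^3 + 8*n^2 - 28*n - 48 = (n + 4)*(n^3 + 3*n^2 - 4*n - 12) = (n + 2)*(n + 4)*(n^2 + n - 6) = (n - 2)*(n + 2)*(n + 4)*(n + 3)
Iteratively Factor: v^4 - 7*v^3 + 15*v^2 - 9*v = (v)*(v^3 - 7*v^2 + 15*v - 9) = v*(v - 3)*(v^2 - 4*v + 3) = v*(v - 3)^2*(v - 1)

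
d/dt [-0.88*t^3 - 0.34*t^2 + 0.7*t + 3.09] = -2.64*t^2 - 0.68*t + 0.7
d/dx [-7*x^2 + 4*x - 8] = 4 - 14*x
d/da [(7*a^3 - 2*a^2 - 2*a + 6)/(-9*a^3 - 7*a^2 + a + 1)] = (-67*a^4 - 22*a^3 + 167*a^2 + 80*a - 8)/(81*a^6 + 126*a^5 + 31*a^4 - 32*a^3 - 13*a^2 + 2*a + 1)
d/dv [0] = 0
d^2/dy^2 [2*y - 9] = 0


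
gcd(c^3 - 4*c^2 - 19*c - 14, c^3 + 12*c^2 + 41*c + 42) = c + 2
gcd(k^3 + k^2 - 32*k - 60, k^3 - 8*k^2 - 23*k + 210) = k^2 - k - 30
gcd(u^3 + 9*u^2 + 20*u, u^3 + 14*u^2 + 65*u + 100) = u^2 + 9*u + 20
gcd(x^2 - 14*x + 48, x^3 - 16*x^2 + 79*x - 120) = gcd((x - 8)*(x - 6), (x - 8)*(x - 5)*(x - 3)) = x - 8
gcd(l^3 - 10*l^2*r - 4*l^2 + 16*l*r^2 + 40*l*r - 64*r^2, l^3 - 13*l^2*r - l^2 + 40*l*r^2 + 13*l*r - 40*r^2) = -l + 8*r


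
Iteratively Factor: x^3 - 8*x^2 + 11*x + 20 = (x - 5)*(x^2 - 3*x - 4) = (x - 5)*(x - 4)*(x + 1)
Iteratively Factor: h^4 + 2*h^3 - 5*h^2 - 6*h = (h + 3)*(h^3 - h^2 - 2*h) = (h + 1)*(h + 3)*(h^2 - 2*h) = h*(h + 1)*(h + 3)*(h - 2)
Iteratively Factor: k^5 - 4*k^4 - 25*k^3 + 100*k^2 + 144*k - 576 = (k + 4)*(k^4 - 8*k^3 + 7*k^2 + 72*k - 144) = (k - 4)*(k + 4)*(k^3 - 4*k^2 - 9*k + 36) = (k - 4)*(k - 3)*(k + 4)*(k^2 - k - 12) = (k - 4)^2*(k - 3)*(k + 4)*(k + 3)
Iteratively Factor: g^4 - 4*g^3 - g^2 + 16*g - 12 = (g - 2)*(g^3 - 2*g^2 - 5*g + 6) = (g - 2)*(g - 1)*(g^2 - g - 6) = (g - 2)*(g - 1)*(g + 2)*(g - 3)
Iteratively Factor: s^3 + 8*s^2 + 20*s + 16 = (s + 2)*(s^2 + 6*s + 8) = (s + 2)^2*(s + 4)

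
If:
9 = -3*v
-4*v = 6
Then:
No Solution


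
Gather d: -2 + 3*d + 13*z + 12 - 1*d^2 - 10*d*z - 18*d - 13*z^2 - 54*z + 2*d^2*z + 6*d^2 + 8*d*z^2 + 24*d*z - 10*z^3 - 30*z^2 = d^2*(2*z + 5) + d*(8*z^2 + 14*z - 15) - 10*z^3 - 43*z^2 - 41*z + 10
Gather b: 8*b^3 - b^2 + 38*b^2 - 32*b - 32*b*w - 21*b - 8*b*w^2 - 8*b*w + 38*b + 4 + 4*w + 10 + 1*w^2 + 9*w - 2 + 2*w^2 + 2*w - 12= 8*b^3 + 37*b^2 + b*(-8*w^2 - 40*w - 15) + 3*w^2 + 15*w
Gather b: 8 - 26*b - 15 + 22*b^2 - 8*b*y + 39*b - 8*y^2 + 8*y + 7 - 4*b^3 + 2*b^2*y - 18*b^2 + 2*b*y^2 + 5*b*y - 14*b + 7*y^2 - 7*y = -4*b^3 + b^2*(2*y + 4) + b*(2*y^2 - 3*y - 1) - y^2 + y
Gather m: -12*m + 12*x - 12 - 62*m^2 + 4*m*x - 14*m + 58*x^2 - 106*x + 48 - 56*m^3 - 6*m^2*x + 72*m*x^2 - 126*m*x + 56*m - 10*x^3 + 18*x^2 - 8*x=-56*m^3 + m^2*(-6*x - 62) + m*(72*x^2 - 122*x + 30) - 10*x^3 + 76*x^2 - 102*x + 36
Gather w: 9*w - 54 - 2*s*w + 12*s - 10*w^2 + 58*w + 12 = 12*s - 10*w^2 + w*(67 - 2*s) - 42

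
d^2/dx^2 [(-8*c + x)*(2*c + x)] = 2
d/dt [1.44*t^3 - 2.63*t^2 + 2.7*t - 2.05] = 4.32*t^2 - 5.26*t + 2.7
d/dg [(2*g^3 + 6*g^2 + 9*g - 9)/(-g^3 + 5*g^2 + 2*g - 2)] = 2*g*(8*g^3 + 13*g^2 - 36*g + 33)/(g^6 - 10*g^5 + 21*g^4 + 24*g^3 - 16*g^2 - 8*g + 4)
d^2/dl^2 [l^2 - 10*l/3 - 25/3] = 2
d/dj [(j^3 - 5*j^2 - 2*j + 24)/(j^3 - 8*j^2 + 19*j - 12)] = -3/(j^2 - 2*j + 1)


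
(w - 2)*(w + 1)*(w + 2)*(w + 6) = w^4 + 7*w^3 + 2*w^2 - 28*w - 24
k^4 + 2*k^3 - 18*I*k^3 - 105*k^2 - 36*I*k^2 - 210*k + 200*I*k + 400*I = (k + 2)*(k - 8*I)*(k - 5*I)^2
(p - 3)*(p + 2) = p^2 - p - 6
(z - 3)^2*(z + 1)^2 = z^4 - 4*z^3 - 2*z^2 + 12*z + 9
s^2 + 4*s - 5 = (s - 1)*(s + 5)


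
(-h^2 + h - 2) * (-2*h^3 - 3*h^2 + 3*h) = 2*h^5 + h^4 - 2*h^3 + 9*h^2 - 6*h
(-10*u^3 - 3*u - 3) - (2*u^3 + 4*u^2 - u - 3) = -12*u^3 - 4*u^2 - 2*u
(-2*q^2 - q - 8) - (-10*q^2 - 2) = 8*q^2 - q - 6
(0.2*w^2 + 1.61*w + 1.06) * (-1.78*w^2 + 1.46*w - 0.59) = -0.356*w^4 - 2.5738*w^3 + 0.3458*w^2 + 0.5977*w - 0.6254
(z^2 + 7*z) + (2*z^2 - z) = 3*z^2 + 6*z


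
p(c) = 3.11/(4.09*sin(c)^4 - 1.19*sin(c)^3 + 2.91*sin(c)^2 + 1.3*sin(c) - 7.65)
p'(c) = 3.11*(-16.36*sin(c)^3*cos(c) + 3.57*sin(c)^2*cos(c) - 5.82*sin(c)*cos(c) - 1.3*cos(c))/(4.09*sin(c)^4 - 1.19*sin(c)^3 + 2.91*sin(c)^2 + 1.3*sin(c) - 7.65)^2 = (-50.8796*sin(c)^3 + 11.1027*sin(c)^2 - 18.1002*sin(c) - 4.043)*cos(c)/(4.09*sin(c)^4 - 1.19*sin(c)^3 + 2.91*sin(c)^2 + 1.3*sin(c) - 7.65)^2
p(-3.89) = -0.63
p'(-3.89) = 0.83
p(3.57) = -0.42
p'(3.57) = -0.15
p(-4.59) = -4.52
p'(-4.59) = 15.70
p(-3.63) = -0.49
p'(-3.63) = 0.34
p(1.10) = -1.27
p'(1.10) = -3.60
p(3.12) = -0.41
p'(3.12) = 0.08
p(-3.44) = -0.44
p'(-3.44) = 0.19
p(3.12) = -0.41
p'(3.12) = 0.08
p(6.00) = -0.40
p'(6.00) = 0.05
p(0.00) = -0.41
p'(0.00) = -0.07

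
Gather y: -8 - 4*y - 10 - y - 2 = -5*y - 20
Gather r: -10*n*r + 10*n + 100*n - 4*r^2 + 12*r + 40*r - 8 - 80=110*n - 4*r^2 + r*(52 - 10*n) - 88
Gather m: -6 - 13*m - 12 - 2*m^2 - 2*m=-2*m^2 - 15*m - 18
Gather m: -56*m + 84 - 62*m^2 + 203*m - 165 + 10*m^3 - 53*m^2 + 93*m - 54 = 10*m^3 - 115*m^2 + 240*m - 135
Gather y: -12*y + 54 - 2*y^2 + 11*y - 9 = -2*y^2 - y + 45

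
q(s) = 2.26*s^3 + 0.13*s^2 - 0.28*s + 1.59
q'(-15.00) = 1521.32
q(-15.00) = -7592.46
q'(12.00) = 979.16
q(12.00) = 3922.23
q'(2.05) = 28.75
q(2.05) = 21.03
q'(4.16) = 118.13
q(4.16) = 165.38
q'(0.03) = -0.27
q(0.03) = 1.58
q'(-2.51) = 41.78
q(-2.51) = -32.63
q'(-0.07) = -0.26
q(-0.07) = 1.61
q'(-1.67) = 18.19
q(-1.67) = -8.11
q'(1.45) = 14.35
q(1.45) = 8.35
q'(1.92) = 25.21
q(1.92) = 17.53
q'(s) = 6.78*s^2 + 0.26*s - 0.28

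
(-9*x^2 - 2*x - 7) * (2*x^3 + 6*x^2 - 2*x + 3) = -18*x^5 - 58*x^4 - 8*x^3 - 65*x^2 + 8*x - 21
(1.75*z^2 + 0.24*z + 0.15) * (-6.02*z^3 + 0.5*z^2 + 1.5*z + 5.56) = -10.535*z^5 - 0.5698*z^4 + 1.842*z^3 + 10.165*z^2 + 1.5594*z + 0.834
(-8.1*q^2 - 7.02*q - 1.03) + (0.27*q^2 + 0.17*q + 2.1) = -7.83*q^2 - 6.85*q + 1.07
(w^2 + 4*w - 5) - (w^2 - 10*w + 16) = 14*w - 21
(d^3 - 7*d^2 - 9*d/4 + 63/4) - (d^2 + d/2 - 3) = d^3 - 8*d^2 - 11*d/4 + 75/4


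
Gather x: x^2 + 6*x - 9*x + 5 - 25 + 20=x^2 - 3*x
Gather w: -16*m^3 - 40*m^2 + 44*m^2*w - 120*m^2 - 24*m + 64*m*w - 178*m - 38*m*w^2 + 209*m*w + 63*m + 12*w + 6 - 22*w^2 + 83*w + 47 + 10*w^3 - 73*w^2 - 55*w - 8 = -16*m^3 - 160*m^2 - 139*m + 10*w^3 + w^2*(-38*m - 95) + w*(44*m^2 + 273*m + 40) + 45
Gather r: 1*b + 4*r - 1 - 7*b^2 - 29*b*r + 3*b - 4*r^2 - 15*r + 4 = -7*b^2 + 4*b - 4*r^2 + r*(-29*b - 11) + 3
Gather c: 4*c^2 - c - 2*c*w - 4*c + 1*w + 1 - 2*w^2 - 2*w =4*c^2 + c*(-2*w - 5) - 2*w^2 - w + 1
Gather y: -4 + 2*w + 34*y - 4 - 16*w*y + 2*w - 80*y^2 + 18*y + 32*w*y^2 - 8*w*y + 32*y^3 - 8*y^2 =4*w + 32*y^3 + y^2*(32*w - 88) + y*(52 - 24*w) - 8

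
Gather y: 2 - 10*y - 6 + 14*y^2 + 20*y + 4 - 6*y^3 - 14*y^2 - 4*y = -6*y^3 + 6*y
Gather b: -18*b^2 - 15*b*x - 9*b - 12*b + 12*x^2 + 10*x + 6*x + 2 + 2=-18*b^2 + b*(-15*x - 21) + 12*x^2 + 16*x + 4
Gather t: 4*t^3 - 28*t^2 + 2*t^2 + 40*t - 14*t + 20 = 4*t^3 - 26*t^2 + 26*t + 20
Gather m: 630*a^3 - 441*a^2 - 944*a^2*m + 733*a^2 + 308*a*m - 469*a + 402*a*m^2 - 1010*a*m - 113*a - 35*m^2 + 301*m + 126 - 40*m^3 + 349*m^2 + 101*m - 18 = 630*a^3 + 292*a^2 - 582*a - 40*m^3 + m^2*(402*a + 314) + m*(-944*a^2 - 702*a + 402) + 108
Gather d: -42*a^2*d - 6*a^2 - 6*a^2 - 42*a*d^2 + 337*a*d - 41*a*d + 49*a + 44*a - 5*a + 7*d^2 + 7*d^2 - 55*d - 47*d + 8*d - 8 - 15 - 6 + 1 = -12*a^2 + 88*a + d^2*(14 - 42*a) + d*(-42*a^2 + 296*a - 94) - 28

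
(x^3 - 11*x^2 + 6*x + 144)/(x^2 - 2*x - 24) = (x^2 - 5*x - 24)/(x + 4)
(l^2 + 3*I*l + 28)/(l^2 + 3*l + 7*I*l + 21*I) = (l - 4*I)/(l + 3)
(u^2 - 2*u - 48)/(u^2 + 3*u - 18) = (u - 8)/(u - 3)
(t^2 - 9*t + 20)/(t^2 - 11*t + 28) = (t - 5)/(t - 7)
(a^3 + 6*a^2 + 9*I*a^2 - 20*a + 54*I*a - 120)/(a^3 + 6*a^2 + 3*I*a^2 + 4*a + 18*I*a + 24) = (a + 5*I)/(a - I)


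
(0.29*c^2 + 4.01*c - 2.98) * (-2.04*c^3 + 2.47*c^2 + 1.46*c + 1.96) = -0.5916*c^5 - 7.4641*c^4 + 16.4073*c^3 - 0.937600000000001*c^2 + 3.5088*c - 5.8408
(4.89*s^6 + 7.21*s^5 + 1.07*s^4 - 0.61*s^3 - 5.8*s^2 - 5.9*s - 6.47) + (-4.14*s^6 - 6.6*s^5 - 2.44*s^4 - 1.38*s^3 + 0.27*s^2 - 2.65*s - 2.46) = 0.75*s^6 + 0.61*s^5 - 1.37*s^4 - 1.99*s^3 - 5.53*s^2 - 8.55*s - 8.93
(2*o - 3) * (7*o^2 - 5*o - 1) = 14*o^3 - 31*o^2 + 13*o + 3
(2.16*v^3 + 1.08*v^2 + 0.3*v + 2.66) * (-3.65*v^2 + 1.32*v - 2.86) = -7.884*v^5 - 1.0908*v^4 - 5.847*v^3 - 12.4018*v^2 + 2.6532*v - 7.6076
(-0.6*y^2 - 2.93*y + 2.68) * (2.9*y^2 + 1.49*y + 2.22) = -1.74*y^4 - 9.391*y^3 + 2.0743*y^2 - 2.5114*y + 5.9496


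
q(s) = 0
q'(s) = 0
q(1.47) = 0.00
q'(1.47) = 0.00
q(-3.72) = 0.00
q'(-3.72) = 0.00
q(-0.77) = 0.00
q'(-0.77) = 0.00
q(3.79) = 0.00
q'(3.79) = 0.00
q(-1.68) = 0.00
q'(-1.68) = 0.00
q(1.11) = 0.00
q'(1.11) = 0.00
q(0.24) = 0.00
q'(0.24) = 0.00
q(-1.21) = 0.00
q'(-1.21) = 0.00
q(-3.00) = 0.00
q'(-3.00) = 0.00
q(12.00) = 0.00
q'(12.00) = 0.00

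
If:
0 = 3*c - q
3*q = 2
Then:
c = 2/9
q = 2/3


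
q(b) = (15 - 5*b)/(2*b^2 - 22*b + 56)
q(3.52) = -0.78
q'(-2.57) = 0.02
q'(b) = (15 - 5*b)*(22 - 4*b)/(2*b^2 - 22*b + 56)^2 - 5/(2*b^2 - 22*b + 56) = 5*(b^2 - 6*b + 5)/(2*(b^4 - 22*b^3 + 177*b^2 - 616*b + 784))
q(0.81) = 0.28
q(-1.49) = 0.24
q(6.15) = 4.31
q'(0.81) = 0.01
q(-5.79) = 0.18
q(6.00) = 3.75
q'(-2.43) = 0.02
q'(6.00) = 3.12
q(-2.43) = 0.22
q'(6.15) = 4.43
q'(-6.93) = 0.01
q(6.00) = 3.75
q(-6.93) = 0.16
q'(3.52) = -3.34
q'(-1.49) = 0.02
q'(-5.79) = 0.01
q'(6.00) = 3.12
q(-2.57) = 0.22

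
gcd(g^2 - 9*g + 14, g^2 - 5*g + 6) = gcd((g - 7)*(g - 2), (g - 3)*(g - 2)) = g - 2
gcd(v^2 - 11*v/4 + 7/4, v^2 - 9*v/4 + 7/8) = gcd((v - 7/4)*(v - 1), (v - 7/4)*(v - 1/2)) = v - 7/4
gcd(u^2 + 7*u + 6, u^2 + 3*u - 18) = u + 6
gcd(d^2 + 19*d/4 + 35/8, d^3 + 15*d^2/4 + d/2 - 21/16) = d + 7/2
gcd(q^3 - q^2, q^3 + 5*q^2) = q^2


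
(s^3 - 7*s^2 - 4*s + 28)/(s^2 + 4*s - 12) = (s^2 - 5*s - 14)/(s + 6)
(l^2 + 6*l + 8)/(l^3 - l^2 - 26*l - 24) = (l + 2)/(l^2 - 5*l - 6)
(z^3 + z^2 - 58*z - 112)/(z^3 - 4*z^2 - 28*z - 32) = (z + 7)/(z + 2)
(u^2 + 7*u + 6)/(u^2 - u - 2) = (u + 6)/(u - 2)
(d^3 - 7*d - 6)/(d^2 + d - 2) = (d^2 - 2*d - 3)/(d - 1)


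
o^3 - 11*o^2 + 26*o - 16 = (o - 8)*(o - 2)*(o - 1)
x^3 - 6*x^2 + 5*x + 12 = (x - 4)*(x - 3)*(x + 1)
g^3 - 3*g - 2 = (g - 2)*(g + 1)^2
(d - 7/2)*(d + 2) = d^2 - 3*d/2 - 7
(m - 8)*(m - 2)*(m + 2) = m^3 - 8*m^2 - 4*m + 32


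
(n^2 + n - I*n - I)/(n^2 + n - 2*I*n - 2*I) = (n - I)/(n - 2*I)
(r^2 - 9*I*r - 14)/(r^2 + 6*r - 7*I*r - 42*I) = (r - 2*I)/(r + 6)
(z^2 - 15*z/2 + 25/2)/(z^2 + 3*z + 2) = (2*z^2 - 15*z + 25)/(2*(z^2 + 3*z + 2))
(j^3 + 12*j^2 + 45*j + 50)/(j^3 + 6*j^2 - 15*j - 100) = (j + 2)/(j - 4)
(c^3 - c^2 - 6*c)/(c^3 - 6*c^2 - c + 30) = c/(c - 5)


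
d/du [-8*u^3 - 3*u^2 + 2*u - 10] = -24*u^2 - 6*u + 2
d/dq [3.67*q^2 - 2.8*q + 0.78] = 7.34*q - 2.8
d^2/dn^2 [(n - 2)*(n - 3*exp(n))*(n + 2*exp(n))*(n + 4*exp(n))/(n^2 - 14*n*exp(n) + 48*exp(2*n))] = (17*n^7*exp(n) + 6*n^6*exp(2*n) + 2*n^6 - 2676*n^5*exp(3*n) - 1440*n^5*exp(2*n) - 84*n^5*exp(n) + 14888*n^4*exp(4*n) + 20160*n^4*exp(3*n) + 2904*n^4*exp(2*n) - 20928*n^3*exp(5*n) - 74880*n^3*exp(4*n) - 30352*n^3*exp(3*n) - 720*n^3*exp(2*n) + 48384*n^2*exp(6*n) + 26880*n^2*exp(5*n) + 93312*n^2*exp(4*n) + 10080*n^2*exp(3*n) - 55296*n*exp(7*n) + 21504*n*exp(5*n) - 37440*n*exp(4*n) - 78336*exp(6*n) + 13440*exp(5*n))/(n^6 - 42*n^5*exp(n) + 732*n^4*exp(2*n) - 6776*n^3*exp(3*n) + 35136*n^2*exp(4*n) - 96768*n*exp(5*n) + 110592*exp(6*n))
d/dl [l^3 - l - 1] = 3*l^2 - 1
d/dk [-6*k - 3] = -6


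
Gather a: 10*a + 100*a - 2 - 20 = 110*a - 22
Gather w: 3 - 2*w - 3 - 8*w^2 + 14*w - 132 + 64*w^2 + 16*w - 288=56*w^2 + 28*w - 420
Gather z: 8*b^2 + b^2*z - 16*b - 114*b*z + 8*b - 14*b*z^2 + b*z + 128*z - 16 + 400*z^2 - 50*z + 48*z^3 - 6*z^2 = 8*b^2 - 8*b + 48*z^3 + z^2*(394 - 14*b) + z*(b^2 - 113*b + 78) - 16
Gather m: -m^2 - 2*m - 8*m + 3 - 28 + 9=-m^2 - 10*m - 16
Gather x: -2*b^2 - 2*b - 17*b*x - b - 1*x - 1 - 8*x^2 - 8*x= -2*b^2 - 3*b - 8*x^2 + x*(-17*b - 9) - 1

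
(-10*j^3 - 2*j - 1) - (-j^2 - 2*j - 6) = -10*j^3 + j^2 + 5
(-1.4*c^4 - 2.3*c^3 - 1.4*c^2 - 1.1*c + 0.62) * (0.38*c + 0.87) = -0.532*c^5 - 2.092*c^4 - 2.533*c^3 - 1.636*c^2 - 0.7214*c + 0.5394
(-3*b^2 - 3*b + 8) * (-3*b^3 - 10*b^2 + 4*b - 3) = 9*b^5 + 39*b^4 - 6*b^3 - 83*b^2 + 41*b - 24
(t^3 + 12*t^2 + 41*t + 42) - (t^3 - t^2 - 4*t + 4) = 13*t^2 + 45*t + 38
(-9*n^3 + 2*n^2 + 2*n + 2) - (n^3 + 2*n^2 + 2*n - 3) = 5 - 10*n^3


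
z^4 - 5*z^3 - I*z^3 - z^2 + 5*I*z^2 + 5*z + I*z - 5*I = (z - 5)*(z - 1)*(z + 1)*(z - I)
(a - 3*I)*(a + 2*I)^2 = a^3 + I*a^2 + 8*a + 12*I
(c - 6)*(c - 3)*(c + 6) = c^3 - 3*c^2 - 36*c + 108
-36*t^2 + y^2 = (-6*t + y)*(6*t + y)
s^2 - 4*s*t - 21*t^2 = (s - 7*t)*(s + 3*t)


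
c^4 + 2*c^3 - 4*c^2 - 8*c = c*(c - 2)*(c + 2)^2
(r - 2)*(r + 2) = r^2 - 4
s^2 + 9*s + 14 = (s + 2)*(s + 7)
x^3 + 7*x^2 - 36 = (x - 2)*(x + 3)*(x + 6)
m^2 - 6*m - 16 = (m - 8)*(m + 2)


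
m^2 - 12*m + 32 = (m - 8)*(m - 4)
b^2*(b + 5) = b^3 + 5*b^2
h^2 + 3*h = h*(h + 3)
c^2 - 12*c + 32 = (c - 8)*(c - 4)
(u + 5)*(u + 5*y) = u^2 + 5*u*y + 5*u + 25*y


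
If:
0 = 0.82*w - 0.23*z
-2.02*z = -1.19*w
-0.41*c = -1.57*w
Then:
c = 0.00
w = 0.00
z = 0.00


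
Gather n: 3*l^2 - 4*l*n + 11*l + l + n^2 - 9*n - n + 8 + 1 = 3*l^2 + 12*l + n^2 + n*(-4*l - 10) + 9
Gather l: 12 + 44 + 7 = 63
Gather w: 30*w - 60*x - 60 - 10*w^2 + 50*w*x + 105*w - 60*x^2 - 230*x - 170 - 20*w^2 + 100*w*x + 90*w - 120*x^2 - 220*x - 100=-30*w^2 + w*(150*x + 225) - 180*x^2 - 510*x - 330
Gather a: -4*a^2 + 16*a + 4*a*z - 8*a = -4*a^2 + a*(4*z + 8)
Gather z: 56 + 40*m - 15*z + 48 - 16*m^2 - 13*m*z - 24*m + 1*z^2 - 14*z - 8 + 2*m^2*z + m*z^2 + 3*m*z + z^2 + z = -16*m^2 + 16*m + z^2*(m + 2) + z*(2*m^2 - 10*m - 28) + 96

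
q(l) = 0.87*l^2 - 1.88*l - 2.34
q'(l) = 1.74*l - 1.88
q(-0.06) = -2.22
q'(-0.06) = -1.98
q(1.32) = -3.31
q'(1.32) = 0.42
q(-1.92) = 4.48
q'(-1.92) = -5.22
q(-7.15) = 55.58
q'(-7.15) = -14.32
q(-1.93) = 4.53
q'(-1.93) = -5.24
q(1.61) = -3.11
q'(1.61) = 0.92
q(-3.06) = 11.56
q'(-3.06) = -7.20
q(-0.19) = -1.95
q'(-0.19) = -2.21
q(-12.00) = 145.50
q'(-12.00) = -22.76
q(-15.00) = 221.61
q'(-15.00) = -27.98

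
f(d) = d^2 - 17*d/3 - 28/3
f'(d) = 2*d - 17/3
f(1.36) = -15.19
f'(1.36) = -2.95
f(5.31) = -11.23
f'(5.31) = 4.95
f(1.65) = -15.96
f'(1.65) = -2.37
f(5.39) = -10.82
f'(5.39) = 5.11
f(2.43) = -17.20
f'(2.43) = -0.81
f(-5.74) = 56.14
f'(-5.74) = -17.15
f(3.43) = -17.01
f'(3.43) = 1.19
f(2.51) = -17.26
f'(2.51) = -0.65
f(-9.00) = 122.67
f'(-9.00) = -23.67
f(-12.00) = 202.67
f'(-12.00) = -29.67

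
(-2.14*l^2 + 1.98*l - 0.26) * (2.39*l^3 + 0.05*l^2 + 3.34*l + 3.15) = -5.1146*l^5 + 4.6252*l^4 - 7.67*l^3 - 0.1408*l^2 + 5.3686*l - 0.819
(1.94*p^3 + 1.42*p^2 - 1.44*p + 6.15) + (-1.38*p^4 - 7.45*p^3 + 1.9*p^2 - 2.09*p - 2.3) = -1.38*p^4 - 5.51*p^3 + 3.32*p^2 - 3.53*p + 3.85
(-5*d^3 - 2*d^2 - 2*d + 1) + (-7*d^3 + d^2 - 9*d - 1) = -12*d^3 - d^2 - 11*d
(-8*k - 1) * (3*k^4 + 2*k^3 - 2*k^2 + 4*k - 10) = -24*k^5 - 19*k^4 + 14*k^3 - 30*k^2 + 76*k + 10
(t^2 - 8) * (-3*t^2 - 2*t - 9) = -3*t^4 - 2*t^3 + 15*t^2 + 16*t + 72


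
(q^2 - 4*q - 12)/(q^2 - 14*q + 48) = (q + 2)/(q - 8)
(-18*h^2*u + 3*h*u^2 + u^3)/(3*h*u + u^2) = (-18*h^2 + 3*h*u + u^2)/(3*h + u)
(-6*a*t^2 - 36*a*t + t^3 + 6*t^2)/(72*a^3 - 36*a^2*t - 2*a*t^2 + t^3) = t*(t + 6)/(-12*a^2 + 4*a*t + t^2)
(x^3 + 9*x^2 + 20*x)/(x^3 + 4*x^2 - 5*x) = (x + 4)/(x - 1)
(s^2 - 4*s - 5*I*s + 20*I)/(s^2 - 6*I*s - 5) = (s - 4)/(s - I)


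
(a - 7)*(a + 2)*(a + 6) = a^3 + a^2 - 44*a - 84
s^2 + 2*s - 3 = (s - 1)*(s + 3)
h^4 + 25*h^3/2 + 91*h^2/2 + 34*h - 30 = (h - 1/2)*(h + 2)*(h + 5)*(h + 6)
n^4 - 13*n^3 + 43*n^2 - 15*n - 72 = (n - 8)*(n - 3)^2*(n + 1)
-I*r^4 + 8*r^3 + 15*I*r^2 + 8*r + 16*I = (r - I)*(r + 4*I)^2*(-I*r + 1)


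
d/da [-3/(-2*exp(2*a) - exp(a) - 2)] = (-12*exp(a) - 3)*exp(a)/(2*exp(2*a) + exp(a) + 2)^2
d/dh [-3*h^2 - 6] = -6*h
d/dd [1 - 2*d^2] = -4*d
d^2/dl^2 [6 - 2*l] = 0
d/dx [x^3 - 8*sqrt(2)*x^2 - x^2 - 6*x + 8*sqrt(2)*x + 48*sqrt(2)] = 3*x^2 - 16*sqrt(2)*x - 2*x - 6 + 8*sqrt(2)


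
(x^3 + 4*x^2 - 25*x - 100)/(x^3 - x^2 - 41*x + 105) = (x^2 + 9*x + 20)/(x^2 + 4*x - 21)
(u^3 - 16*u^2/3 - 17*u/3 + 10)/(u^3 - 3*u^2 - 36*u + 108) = (3*u^2 + 2*u - 5)/(3*(u^2 + 3*u - 18))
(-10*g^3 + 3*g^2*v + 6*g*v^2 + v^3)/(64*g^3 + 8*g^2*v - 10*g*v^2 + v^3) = (-5*g^2 + 4*g*v + v^2)/(32*g^2 - 12*g*v + v^2)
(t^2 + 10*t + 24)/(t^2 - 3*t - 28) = (t + 6)/(t - 7)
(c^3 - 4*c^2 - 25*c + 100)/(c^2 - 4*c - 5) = (c^2 + c - 20)/(c + 1)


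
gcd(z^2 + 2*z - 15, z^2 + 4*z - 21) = z - 3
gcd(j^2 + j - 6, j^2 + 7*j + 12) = j + 3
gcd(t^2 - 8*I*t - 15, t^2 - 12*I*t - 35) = t - 5*I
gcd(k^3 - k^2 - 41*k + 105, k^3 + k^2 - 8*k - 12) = k - 3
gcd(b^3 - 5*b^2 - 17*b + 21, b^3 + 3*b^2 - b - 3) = b^2 + 2*b - 3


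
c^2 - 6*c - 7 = (c - 7)*(c + 1)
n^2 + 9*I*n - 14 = (n + 2*I)*(n + 7*I)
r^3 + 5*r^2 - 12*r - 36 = (r - 3)*(r + 2)*(r + 6)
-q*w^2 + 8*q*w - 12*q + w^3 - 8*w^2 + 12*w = (-q + w)*(w - 6)*(w - 2)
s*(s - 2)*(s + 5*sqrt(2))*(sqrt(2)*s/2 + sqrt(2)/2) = sqrt(2)*s^4/2 - sqrt(2)*s^3/2 + 5*s^3 - 5*s^2 - sqrt(2)*s^2 - 10*s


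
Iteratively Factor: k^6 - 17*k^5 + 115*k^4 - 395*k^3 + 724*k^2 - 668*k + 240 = (k - 1)*(k^5 - 16*k^4 + 99*k^3 - 296*k^2 + 428*k - 240) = (k - 2)*(k - 1)*(k^4 - 14*k^3 + 71*k^2 - 154*k + 120) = (k - 5)*(k - 2)*(k - 1)*(k^3 - 9*k^2 + 26*k - 24) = (k - 5)*(k - 4)*(k - 2)*(k - 1)*(k^2 - 5*k + 6) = (k - 5)*(k - 4)*(k - 2)^2*(k - 1)*(k - 3)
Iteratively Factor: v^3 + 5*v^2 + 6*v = (v + 3)*(v^2 + 2*v) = (v + 2)*(v + 3)*(v)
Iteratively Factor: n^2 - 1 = (n - 1)*(n + 1)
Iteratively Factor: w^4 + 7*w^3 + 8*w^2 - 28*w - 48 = (w + 3)*(w^3 + 4*w^2 - 4*w - 16) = (w + 3)*(w + 4)*(w^2 - 4) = (w - 2)*(w + 3)*(w + 4)*(w + 2)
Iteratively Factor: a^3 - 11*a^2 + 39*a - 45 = (a - 3)*(a^2 - 8*a + 15) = (a - 5)*(a - 3)*(a - 3)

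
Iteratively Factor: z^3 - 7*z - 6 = (z + 1)*(z^2 - z - 6) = (z + 1)*(z + 2)*(z - 3)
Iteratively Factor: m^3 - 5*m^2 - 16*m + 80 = (m - 5)*(m^2 - 16) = (m - 5)*(m - 4)*(m + 4)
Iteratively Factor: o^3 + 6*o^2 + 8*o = (o + 4)*(o^2 + 2*o) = (o + 2)*(o + 4)*(o)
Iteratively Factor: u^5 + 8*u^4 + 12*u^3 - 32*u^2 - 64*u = (u)*(u^4 + 8*u^3 + 12*u^2 - 32*u - 64) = u*(u - 2)*(u^3 + 10*u^2 + 32*u + 32) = u*(u - 2)*(u + 4)*(u^2 + 6*u + 8) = u*(u - 2)*(u + 4)^2*(u + 2)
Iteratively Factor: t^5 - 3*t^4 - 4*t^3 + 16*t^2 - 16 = (t + 1)*(t^4 - 4*t^3 + 16*t - 16) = (t - 2)*(t + 1)*(t^3 - 2*t^2 - 4*t + 8) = (t - 2)^2*(t + 1)*(t^2 - 4) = (t - 2)^3*(t + 1)*(t + 2)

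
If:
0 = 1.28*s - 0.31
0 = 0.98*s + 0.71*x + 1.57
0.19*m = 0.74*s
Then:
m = 0.94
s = 0.24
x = -2.55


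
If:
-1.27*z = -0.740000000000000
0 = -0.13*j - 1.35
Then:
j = -10.38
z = 0.58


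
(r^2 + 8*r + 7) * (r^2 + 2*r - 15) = r^4 + 10*r^3 + 8*r^2 - 106*r - 105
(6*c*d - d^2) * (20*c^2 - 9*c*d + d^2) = 120*c^3*d - 74*c^2*d^2 + 15*c*d^3 - d^4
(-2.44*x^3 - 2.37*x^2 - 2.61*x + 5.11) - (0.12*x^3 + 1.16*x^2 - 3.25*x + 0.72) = -2.56*x^3 - 3.53*x^2 + 0.64*x + 4.39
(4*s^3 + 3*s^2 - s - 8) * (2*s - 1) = 8*s^4 + 2*s^3 - 5*s^2 - 15*s + 8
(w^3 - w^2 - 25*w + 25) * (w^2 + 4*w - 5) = w^5 + 3*w^4 - 34*w^3 - 70*w^2 + 225*w - 125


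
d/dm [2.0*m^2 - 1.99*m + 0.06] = 4.0*m - 1.99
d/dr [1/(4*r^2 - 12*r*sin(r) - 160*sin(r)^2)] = (3*r*cos(r) - 2*r + 3*sin(r) + 40*sin(2*r))/(4*(r - 8*sin(r))^2*(r + 5*sin(r))^2)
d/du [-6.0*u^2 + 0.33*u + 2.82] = 0.33 - 12.0*u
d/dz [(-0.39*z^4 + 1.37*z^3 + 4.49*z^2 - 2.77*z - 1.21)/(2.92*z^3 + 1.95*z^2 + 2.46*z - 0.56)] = (-1.1388*z^6 - 1.521*z^5 - 13.3175*z^4 + 23.7908*z^3 + 24.7449*z^2 - 0.309800000000001*z + 4.5278)/(8.5264*z^6 + 11.388*z^5 + 18.1689*z^4 + 6.3236*z^3 + 3.8676*z^2 - 2.7552*z + 0.3136)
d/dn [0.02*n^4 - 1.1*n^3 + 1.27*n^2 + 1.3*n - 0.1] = 0.08*n^3 - 3.3*n^2 + 2.54*n + 1.3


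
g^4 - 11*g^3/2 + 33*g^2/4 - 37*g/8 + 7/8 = (g - 7/2)*(g - 1)*(g - 1/2)^2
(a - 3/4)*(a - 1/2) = a^2 - 5*a/4 + 3/8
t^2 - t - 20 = (t - 5)*(t + 4)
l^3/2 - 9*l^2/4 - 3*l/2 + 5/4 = (l/2 + 1/2)*(l - 5)*(l - 1/2)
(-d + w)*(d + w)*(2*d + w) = -2*d^3 - d^2*w + 2*d*w^2 + w^3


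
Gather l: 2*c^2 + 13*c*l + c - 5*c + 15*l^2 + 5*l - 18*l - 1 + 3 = 2*c^2 - 4*c + 15*l^2 + l*(13*c - 13) + 2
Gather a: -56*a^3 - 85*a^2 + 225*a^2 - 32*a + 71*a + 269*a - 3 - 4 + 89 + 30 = -56*a^3 + 140*a^2 + 308*a + 112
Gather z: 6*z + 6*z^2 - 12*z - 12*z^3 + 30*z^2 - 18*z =-12*z^3 + 36*z^2 - 24*z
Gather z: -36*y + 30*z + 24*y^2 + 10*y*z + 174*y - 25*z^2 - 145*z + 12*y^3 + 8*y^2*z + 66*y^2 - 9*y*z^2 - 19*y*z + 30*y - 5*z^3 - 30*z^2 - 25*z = 12*y^3 + 90*y^2 + 168*y - 5*z^3 + z^2*(-9*y - 55) + z*(8*y^2 - 9*y - 140)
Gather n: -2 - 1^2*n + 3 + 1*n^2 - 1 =n^2 - n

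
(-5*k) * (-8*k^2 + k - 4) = 40*k^3 - 5*k^2 + 20*k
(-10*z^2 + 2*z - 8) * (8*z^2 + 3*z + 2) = -80*z^4 - 14*z^3 - 78*z^2 - 20*z - 16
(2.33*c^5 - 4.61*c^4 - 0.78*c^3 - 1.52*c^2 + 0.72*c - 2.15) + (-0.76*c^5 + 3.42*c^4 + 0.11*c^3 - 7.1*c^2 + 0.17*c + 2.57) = 1.57*c^5 - 1.19*c^4 - 0.67*c^3 - 8.62*c^2 + 0.89*c + 0.42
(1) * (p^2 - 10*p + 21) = p^2 - 10*p + 21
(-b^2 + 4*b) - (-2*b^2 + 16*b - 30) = b^2 - 12*b + 30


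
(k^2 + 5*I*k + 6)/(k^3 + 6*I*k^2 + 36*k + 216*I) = (k - I)/(k^2 + 36)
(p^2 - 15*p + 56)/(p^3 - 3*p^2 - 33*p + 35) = (p - 8)/(p^2 + 4*p - 5)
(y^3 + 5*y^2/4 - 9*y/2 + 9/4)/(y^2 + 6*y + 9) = (4*y^2 - 7*y + 3)/(4*(y + 3))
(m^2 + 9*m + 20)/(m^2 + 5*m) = (m + 4)/m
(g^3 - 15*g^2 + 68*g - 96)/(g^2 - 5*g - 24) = (g^2 - 7*g + 12)/(g + 3)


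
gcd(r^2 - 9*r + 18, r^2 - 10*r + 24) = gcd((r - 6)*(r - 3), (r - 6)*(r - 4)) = r - 6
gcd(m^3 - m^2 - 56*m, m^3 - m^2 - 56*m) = m^3 - m^2 - 56*m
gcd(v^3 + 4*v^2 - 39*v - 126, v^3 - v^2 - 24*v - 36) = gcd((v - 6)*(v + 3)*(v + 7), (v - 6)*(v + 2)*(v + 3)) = v^2 - 3*v - 18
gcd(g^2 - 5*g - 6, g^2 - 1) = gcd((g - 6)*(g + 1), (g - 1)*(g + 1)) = g + 1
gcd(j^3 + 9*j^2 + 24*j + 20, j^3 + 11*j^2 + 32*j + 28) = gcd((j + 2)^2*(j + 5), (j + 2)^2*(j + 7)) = j^2 + 4*j + 4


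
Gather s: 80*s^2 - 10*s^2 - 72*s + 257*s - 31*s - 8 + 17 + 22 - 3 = 70*s^2 + 154*s + 28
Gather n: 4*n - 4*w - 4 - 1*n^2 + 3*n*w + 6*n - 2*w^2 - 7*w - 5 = -n^2 + n*(3*w + 10) - 2*w^2 - 11*w - 9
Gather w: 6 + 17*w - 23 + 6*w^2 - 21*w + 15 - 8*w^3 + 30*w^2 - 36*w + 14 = -8*w^3 + 36*w^2 - 40*w + 12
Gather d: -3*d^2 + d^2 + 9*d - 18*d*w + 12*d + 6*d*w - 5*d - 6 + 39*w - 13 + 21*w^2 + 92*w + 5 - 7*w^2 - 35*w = -2*d^2 + d*(16 - 12*w) + 14*w^2 + 96*w - 14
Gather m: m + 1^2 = m + 1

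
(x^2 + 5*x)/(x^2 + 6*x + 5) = x/(x + 1)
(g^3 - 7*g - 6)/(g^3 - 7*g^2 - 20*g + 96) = (g^2 + 3*g + 2)/(g^2 - 4*g - 32)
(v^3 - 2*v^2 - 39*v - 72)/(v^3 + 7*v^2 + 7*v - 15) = (v^2 - 5*v - 24)/(v^2 + 4*v - 5)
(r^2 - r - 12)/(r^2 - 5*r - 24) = (r - 4)/(r - 8)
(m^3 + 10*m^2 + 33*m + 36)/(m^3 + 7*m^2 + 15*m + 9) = (m + 4)/(m + 1)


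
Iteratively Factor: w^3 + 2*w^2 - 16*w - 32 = (w + 2)*(w^2 - 16) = (w - 4)*(w + 2)*(w + 4)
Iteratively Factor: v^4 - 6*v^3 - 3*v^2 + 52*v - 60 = (v - 5)*(v^3 - v^2 - 8*v + 12) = (v - 5)*(v + 3)*(v^2 - 4*v + 4) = (v - 5)*(v - 2)*(v + 3)*(v - 2)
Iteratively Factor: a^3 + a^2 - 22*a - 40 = (a + 2)*(a^2 - a - 20) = (a + 2)*(a + 4)*(a - 5)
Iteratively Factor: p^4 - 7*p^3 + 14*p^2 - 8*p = (p - 4)*(p^3 - 3*p^2 + 2*p) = p*(p - 4)*(p^2 - 3*p + 2) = p*(p - 4)*(p - 1)*(p - 2)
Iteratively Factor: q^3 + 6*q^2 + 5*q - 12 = (q + 4)*(q^2 + 2*q - 3) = (q + 3)*(q + 4)*(q - 1)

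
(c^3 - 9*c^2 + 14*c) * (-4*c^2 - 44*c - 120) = -4*c^5 - 8*c^4 + 220*c^3 + 464*c^2 - 1680*c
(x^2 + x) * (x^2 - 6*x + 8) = x^4 - 5*x^3 + 2*x^2 + 8*x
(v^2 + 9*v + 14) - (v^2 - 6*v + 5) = 15*v + 9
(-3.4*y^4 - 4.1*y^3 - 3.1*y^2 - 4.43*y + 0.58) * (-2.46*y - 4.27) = 8.364*y^5 + 24.604*y^4 + 25.133*y^3 + 24.1348*y^2 + 17.4893*y - 2.4766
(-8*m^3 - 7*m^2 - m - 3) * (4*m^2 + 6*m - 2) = -32*m^5 - 76*m^4 - 30*m^3 - 4*m^2 - 16*m + 6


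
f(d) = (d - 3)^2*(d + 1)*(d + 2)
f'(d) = (d - 3)^2*(d + 1) + (d - 3)^2*(d + 2) + (d + 1)*(d + 2)*(2*d - 6) = 4*d^3 - 9*d^2 - 14*d + 15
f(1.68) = 17.18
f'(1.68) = -14.96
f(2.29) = 7.11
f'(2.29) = -16.22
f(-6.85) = 2752.77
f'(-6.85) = -1597.08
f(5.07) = 183.89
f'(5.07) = 233.97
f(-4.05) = 310.76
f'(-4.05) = -341.64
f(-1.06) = -0.93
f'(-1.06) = 14.96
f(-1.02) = -0.32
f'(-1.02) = 15.67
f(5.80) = 415.83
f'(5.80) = 411.49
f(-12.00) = 24750.00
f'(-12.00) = -8025.00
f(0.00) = 18.00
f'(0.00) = 15.00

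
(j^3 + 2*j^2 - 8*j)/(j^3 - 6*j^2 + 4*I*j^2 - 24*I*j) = (j^2 + 2*j - 8)/(j^2 + j*(-6 + 4*I) - 24*I)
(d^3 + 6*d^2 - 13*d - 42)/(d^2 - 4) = (d^2 + 4*d - 21)/(d - 2)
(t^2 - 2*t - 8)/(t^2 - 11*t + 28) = (t + 2)/(t - 7)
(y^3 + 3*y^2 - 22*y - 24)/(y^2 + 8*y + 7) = (y^2 + 2*y - 24)/(y + 7)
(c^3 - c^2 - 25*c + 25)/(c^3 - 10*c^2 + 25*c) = (c^2 + 4*c - 5)/(c*(c - 5))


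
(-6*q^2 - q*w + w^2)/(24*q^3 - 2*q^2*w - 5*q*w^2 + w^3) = -1/(4*q - w)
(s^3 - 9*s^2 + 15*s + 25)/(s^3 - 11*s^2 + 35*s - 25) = (s + 1)/(s - 1)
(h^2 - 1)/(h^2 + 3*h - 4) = (h + 1)/(h + 4)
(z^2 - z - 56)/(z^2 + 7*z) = (z - 8)/z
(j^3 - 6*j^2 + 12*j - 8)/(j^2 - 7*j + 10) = (j^2 - 4*j + 4)/(j - 5)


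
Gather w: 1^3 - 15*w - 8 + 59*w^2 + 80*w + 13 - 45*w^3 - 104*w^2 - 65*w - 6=-45*w^3 - 45*w^2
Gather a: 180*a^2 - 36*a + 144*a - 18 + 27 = 180*a^2 + 108*a + 9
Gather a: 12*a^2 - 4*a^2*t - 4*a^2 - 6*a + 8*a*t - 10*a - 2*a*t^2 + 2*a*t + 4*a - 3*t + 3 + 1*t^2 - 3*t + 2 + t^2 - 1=a^2*(8 - 4*t) + a*(-2*t^2 + 10*t - 12) + 2*t^2 - 6*t + 4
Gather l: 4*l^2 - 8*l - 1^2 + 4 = 4*l^2 - 8*l + 3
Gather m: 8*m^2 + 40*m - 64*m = 8*m^2 - 24*m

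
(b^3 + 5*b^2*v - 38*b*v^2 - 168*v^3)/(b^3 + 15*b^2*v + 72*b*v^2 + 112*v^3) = (b - 6*v)/(b + 4*v)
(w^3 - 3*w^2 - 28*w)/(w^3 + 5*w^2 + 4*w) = (w - 7)/(w + 1)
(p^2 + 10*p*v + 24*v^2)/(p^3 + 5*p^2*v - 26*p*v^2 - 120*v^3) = 1/(p - 5*v)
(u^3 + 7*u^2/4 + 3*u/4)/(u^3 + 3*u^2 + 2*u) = (u + 3/4)/(u + 2)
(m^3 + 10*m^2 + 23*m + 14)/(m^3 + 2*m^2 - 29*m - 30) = (m^2 + 9*m + 14)/(m^2 + m - 30)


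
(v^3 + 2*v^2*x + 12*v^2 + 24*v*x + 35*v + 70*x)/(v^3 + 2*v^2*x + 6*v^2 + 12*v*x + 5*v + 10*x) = (v + 7)/(v + 1)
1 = 1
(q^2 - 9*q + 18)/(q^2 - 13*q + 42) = (q - 3)/(q - 7)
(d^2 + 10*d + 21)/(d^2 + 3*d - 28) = (d + 3)/(d - 4)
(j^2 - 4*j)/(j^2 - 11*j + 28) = j/(j - 7)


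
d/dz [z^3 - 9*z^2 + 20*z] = 3*z^2 - 18*z + 20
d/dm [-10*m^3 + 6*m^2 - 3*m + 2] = -30*m^2 + 12*m - 3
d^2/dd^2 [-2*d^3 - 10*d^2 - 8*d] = -12*d - 20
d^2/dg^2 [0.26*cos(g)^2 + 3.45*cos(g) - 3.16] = -3.45*cos(g) - 0.52*cos(2*g)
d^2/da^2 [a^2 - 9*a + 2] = 2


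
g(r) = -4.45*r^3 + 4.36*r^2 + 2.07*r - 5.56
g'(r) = -13.35*r^2 + 8.72*r + 2.07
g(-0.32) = -5.63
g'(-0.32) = -2.09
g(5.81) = -719.10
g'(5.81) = -397.91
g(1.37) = -5.98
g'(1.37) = -11.04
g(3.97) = -207.06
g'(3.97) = -173.72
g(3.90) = -195.14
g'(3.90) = -166.98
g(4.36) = -282.48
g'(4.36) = -213.69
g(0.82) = -3.38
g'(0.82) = 0.24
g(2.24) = -29.06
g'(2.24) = -45.38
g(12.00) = -7042.48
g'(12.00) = -1815.69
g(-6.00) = 1100.18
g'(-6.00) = -530.85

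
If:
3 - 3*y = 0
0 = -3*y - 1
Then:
No Solution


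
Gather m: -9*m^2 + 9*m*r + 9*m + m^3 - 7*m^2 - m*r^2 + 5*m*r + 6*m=m^3 - 16*m^2 + m*(-r^2 + 14*r + 15)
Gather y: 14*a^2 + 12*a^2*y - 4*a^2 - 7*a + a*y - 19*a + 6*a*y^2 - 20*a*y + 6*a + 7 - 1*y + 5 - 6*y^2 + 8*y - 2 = 10*a^2 - 20*a + y^2*(6*a - 6) + y*(12*a^2 - 19*a + 7) + 10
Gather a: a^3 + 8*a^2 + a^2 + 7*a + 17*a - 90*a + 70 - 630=a^3 + 9*a^2 - 66*a - 560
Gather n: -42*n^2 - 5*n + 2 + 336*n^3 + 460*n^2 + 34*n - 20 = 336*n^3 + 418*n^2 + 29*n - 18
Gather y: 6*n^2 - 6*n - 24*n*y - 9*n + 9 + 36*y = 6*n^2 - 15*n + y*(36 - 24*n) + 9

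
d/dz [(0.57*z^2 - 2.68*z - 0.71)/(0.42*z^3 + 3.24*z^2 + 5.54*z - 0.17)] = (-0.2394*z^4 + 2.2512*z^3 + 12.7356*z^2 + 4.407*z + 4.389)/(0.1764*z^6 + 2.7216*z^5 + 15.1512*z^4 + 35.7564*z^3 + 29.59*z^2 - 1.8836*z + 0.0289)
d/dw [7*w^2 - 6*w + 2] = 14*w - 6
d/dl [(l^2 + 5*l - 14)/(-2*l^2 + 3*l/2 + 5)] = 46/(16*l^2 + 40*l + 25)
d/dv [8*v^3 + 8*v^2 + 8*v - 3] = 24*v^2 + 16*v + 8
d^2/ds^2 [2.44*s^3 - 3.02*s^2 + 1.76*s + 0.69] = 14.64*s - 6.04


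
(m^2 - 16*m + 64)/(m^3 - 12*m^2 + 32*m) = (m - 8)/(m*(m - 4))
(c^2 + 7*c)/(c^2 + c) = (c + 7)/(c + 1)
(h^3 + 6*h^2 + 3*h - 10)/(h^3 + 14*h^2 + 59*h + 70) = (h - 1)/(h + 7)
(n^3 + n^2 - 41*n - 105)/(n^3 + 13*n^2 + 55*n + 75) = (n - 7)/(n + 5)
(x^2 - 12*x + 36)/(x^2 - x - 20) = (-x^2 + 12*x - 36)/(-x^2 + x + 20)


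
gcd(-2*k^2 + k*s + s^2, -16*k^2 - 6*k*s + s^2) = 2*k + s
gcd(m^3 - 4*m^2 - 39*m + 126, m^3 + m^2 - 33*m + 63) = m - 3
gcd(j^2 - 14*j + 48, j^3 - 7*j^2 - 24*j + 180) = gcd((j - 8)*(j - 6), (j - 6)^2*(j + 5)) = j - 6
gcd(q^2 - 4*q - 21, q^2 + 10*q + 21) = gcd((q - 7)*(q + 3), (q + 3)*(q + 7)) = q + 3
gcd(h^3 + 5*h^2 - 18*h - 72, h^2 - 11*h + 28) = h - 4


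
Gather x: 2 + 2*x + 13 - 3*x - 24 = -x - 9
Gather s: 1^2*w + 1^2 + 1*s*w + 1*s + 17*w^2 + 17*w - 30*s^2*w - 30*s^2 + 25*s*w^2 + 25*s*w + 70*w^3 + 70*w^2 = s^2*(-30*w - 30) + s*(25*w^2 + 26*w + 1) + 70*w^3 + 87*w^2 + 18*w + 1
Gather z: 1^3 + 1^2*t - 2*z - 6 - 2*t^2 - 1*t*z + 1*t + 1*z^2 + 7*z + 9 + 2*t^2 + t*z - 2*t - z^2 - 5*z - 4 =0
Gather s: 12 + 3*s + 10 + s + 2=4*s + 24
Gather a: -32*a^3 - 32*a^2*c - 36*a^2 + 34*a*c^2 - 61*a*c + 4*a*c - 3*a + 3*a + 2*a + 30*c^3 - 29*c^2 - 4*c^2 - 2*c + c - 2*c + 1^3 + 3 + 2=-32*a^3 + a^2*(-32*c - 36) + a*(34*c^2 - 57*c + 2) + 30*c^3 - 33*c^2 - 3*c + 6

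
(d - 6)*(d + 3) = d^2 - 3*d - 18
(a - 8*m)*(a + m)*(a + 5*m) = a^3 - 2*a^2*m - 43*a*m^2 - 40*m^3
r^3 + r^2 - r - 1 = (r - 1)*(r + 1)^2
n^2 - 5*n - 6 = (n - 6)*(n + 1)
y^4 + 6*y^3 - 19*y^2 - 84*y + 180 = (y - 3)*(y - 2)*(y + 5)*(y + 6)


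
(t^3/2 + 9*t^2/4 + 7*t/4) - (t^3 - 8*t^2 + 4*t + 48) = -t^3/2 + 41*t^2/4 - 9*t/4 - 48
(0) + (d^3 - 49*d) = d^3 - 49*d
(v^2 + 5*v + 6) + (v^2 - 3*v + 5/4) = 2*v^2 + 2*v + 29/4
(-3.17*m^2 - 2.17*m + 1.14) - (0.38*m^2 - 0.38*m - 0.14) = -3.55*m^2 - 1.79*m + 1.28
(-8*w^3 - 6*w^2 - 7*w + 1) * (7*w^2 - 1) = -56*w^5 - 42*w^4 - 41*w^3 + 13*w^2 + 7*w - 1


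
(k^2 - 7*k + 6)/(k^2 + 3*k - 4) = (k - 6)/(k + 4)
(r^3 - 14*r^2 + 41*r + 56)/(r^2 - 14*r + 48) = (r^2 - 6*r - 7)/(r - 6)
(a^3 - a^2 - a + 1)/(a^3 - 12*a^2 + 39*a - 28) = (a^2 - 1)/(a^2 - 11*a + 28)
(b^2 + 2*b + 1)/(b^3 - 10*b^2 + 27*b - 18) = (b^2 + 2*b + 1)/(b^3 - 10*b^2 + 27*b - 18)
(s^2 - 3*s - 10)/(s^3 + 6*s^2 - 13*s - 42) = (s - 5)/(s^2 + 4*s - 21)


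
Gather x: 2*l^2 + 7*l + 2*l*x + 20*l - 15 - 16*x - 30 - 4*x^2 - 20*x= 2*l^2 + 27*l - 4*x^2 + x*(2*l - 36) - 45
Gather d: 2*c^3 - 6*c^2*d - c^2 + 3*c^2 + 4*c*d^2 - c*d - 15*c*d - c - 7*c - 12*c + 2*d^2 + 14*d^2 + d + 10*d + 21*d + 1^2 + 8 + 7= 2*c^3 + 2*c^2 - 20*c + d^2*(4*c + 16) + d*(-6*c^2 - 16*c + 32) + 16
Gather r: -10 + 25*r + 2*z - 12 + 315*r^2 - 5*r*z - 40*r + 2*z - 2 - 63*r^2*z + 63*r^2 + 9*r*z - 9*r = r^2*(378 - 63*z) + r*(4*z - 24) + 4*z - 24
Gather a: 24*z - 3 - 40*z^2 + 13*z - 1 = -40*z^2 + 37*z - 4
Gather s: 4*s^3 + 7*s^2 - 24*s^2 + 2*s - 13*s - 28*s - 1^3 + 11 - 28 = 4*s^3 - 17*s^2 - 39*s - 18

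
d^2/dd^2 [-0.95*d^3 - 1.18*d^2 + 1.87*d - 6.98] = -5.7*d - 2.36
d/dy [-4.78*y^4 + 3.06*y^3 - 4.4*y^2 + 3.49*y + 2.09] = -19.12*y^3 + 9.18*y^2 - 8.8*y + 3.49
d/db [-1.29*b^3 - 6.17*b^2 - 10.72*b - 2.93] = -3.87*b^2 - 12.34*b - 10.72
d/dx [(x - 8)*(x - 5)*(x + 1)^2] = 4*x^3 - 33*x^2 + 30*x + 67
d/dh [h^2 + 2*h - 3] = 2*h + 2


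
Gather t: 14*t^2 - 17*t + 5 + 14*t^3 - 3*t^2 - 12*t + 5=14*t^3 + 11*t^2 - 29*t + 10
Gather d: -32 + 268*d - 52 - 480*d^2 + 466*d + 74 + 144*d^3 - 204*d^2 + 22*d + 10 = 144*d^3 - 684*d^2 + 756*d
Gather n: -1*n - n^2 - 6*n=-n^2 - 7*n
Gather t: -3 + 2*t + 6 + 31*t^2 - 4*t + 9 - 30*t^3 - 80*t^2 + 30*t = -30*t^3 - 49*t^2 + 28*t + 12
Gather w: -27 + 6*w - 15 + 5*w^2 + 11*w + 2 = 5*w^2 + 17*w - 40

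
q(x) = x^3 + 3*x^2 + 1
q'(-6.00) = 72.00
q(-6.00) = -107.00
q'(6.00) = 144.00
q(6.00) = 325.00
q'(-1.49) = -2.28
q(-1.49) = 4.35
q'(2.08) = 25.46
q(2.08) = 22.98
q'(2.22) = 28.11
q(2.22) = 26.73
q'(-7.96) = 142.32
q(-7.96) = -313.27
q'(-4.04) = 24.72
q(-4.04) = -15.97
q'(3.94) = 70.21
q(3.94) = 108.73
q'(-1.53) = -2.16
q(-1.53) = 4.44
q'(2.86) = 41.70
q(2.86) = 48.93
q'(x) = 3*x^2 + 6*x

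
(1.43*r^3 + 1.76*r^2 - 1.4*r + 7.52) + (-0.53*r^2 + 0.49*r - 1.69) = 1.43*r^3 + 1.23*r^2 - 0.91*r + 5.83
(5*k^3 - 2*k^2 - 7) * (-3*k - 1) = -15*k^4 + k^3 + 2*k^2 + 21*k + 7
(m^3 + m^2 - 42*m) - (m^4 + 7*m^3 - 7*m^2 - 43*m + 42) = -m^4 - 6*m^3 + 8*m^2 + m - 42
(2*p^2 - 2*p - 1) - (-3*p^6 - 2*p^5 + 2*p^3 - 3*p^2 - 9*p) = 3*p^6 + 2*p^5 - 2*p^3 + 5*p^2 + 7*p - 1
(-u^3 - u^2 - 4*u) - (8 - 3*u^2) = -u^3 + 2*u^2 - 4*u - 8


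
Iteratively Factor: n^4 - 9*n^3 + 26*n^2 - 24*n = (n - 3)*(n^3 - 6*n^2 + 8*n) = (n - 4)*(n - 3)*(n^2 - 2*n) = n*(n - 4)*(n - 3)*(n - 2)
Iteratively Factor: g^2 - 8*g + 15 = (g - 3)*(g - 5)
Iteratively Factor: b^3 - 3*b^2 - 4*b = (b + 1)*(b^2 - 4*b) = b*(b + 1)*(b - 4)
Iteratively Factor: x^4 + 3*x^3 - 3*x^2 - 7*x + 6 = (x + 2)*(x^3 + x^2 - 5*x + 3) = (x - 1)*(x + 2)*(x^2 + 2*x - 3) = (x - 1)^2*(x + 2)*(x + 3)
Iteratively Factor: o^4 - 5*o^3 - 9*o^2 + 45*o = (o - 5)*(o^3 - 9*o) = (o - 5)*(o + 3)*(o^2 - 3*o) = (o - 5)*(o - 3)*(o + 3)*(o)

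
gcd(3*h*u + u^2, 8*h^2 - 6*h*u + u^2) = 1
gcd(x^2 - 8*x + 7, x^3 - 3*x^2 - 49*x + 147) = x - 7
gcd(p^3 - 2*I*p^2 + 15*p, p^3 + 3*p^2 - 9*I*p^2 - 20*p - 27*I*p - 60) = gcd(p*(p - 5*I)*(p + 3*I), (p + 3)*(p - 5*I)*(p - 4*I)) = p - 5*I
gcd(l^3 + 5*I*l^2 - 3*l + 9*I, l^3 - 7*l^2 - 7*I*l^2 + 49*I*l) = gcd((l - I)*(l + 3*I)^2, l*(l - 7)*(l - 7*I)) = 1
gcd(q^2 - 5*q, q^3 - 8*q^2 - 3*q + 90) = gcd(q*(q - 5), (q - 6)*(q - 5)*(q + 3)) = q - 5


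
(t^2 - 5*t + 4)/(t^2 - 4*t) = (t - 1)/t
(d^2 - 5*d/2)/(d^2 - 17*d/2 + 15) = d/(d - 6)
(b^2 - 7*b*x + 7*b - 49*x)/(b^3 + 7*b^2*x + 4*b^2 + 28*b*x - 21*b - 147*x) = (b - 7*x)/(b^2 + 7*b*x - 3*b - 21*x)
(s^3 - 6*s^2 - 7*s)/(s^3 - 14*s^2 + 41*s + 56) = s/(s - 8)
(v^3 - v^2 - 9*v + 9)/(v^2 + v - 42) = (v^3 - v^2 - 9*v + 9)/(v^2 + v - 42)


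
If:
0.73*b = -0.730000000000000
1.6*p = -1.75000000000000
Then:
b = -1.00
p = -1.09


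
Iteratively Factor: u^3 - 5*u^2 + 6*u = (u - 3)*(u^2 - 2*u) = u*(u - 3)*(u - 2)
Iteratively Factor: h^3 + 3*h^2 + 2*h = (h)*(h^2 + 3*h + 2) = h*(h + 1)*(h + 2)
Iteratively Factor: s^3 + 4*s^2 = (s + 4)*(s^2) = s*(s + 4)*(s)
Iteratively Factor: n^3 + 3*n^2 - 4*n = (n - 1)*(n^2 + 4*n) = n*(n - 1)*(n + 4)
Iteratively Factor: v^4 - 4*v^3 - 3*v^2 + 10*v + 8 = (v + 1)*(v^3 - 5*v^2 + 2*v + 8) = (v - 2)*(v + 1)*(v^2 - 3*v - 4) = (v - 4)*(v - 2)*(v + 1)*(v + 1)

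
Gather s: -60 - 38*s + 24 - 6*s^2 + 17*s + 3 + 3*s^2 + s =-3*s^2 - 20*s - 33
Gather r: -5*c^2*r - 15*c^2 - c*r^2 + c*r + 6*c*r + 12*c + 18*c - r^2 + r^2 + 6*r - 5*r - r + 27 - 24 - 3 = -15*c^2 - c*r^2 + 30*c + r*(-5*c^2 + 7*c)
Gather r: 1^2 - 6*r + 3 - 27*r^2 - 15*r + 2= -27*r^2 - 21*r + 6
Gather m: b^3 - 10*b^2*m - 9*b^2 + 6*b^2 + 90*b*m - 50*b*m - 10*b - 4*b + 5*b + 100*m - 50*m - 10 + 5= b^3 - 3*b^2 - 9*b + m*(-10*b^2 + 40*b + 50) - 5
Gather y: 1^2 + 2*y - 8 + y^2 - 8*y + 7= y^2 - 6*y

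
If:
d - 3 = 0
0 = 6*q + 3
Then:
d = 3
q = -1/2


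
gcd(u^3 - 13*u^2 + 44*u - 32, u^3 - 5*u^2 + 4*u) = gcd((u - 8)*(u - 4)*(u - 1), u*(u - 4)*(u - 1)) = u^2 - 5*u + 4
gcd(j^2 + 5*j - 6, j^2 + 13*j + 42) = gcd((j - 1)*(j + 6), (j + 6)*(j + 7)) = j + 6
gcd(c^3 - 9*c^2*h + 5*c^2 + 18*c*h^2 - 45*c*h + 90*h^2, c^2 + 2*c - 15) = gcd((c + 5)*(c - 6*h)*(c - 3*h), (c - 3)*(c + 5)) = c + 5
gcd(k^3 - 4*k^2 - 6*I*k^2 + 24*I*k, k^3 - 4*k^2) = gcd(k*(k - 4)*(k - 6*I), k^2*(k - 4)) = k^2 - 4*k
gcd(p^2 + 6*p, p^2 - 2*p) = p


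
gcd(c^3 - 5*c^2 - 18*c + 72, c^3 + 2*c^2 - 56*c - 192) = c + 4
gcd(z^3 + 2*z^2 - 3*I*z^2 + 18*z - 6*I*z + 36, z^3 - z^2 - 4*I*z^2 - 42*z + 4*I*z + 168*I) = 1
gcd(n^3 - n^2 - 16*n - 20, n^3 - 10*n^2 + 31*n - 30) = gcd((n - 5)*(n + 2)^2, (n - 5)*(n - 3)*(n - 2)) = n - 5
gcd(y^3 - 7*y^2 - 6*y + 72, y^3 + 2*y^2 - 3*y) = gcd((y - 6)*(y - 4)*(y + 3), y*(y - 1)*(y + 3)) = y + 3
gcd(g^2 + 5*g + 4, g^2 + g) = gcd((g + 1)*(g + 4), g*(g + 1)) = g + 1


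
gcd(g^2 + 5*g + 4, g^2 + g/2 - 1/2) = g + 1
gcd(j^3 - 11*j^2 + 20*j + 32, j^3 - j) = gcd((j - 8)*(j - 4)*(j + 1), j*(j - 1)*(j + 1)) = j + 1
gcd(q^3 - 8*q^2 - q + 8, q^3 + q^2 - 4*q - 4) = q + 1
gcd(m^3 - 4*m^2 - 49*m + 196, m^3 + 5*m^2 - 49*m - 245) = m^2 - 49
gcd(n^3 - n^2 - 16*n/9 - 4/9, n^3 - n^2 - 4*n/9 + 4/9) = n + 2/3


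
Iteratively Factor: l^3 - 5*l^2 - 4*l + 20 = (l - 2)*(l^2 - 3*l - 10) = (l - 5)*(l - 2)*(l + 2)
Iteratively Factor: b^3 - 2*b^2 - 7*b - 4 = (b + 1)*(b^2 - 3*b - 4) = (b + 1)^2*(b - 4)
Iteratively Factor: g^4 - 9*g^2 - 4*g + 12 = (g + 2)*(g^3 - 2*g^2 - 5*g + 6) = (g - 1)*(g + 2)*(g^2 - g - 6) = (g - 1)*(g + 2)^2*(g - 3)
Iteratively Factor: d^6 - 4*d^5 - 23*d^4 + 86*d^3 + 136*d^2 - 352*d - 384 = (d - 4)*(d^5 - 23*d^3 - 6*d^2 + 112*d + 96) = (d - 4)*(d + 4)*(d^4 - 4*d^3 - 7*d^2 + 22*d + 24) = (d - 4)*(d + 1)*(d + 4)*(d^3 - 5*d^2 - 2*d + 24) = (d - 4)*(d + 1)*(d + 2)*(d + 4)*(d^2 - 7*d + 12) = (d - 4)*(d - 3)*(d + 1)*(d + 2)*(d + 4)*(d - 4)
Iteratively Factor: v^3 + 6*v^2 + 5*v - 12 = (v + 4)*(v^2 + 2*v - 3) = (v + 3)*(v + 4)*(v - 1)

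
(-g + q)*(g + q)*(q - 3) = -g^2*q + 3*g^2 + q^3 - 3*q^2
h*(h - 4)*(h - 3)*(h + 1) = h^4 - 6*h^3 + 5*h^2 + 12*h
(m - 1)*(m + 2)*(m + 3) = m^3 + 4*m^2 + m - 6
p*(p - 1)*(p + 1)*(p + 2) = p^4 + 2*p^3 - p^2 - 2*p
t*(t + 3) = t^2 + 3*t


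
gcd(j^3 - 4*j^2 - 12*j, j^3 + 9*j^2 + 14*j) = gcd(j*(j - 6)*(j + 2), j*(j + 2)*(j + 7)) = j^2 + 2*j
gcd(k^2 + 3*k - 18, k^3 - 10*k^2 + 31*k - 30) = k - 3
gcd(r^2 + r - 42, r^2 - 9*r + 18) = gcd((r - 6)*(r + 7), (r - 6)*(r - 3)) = r - 6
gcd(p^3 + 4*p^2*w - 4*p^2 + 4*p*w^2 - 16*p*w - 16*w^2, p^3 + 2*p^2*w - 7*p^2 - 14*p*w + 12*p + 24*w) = p^2 + 2*p*w - 4*p - 8*w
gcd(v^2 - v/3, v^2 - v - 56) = 1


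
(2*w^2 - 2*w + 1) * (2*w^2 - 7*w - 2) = 4*w^4 - 18*w^3 + 12*w^2 - 3*w - 2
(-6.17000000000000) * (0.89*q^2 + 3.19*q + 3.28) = -5.4913*q^2 - 19.6823*q - 20.2376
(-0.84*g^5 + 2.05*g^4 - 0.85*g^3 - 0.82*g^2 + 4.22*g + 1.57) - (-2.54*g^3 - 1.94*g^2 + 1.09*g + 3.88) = -0.84*g^5 + 2.05*g^4 + 1.69*g^3 + 1.12*g^2 + 3.13*g - 2.31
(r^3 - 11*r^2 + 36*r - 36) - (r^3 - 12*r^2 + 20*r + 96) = r^2 + 16*r - 132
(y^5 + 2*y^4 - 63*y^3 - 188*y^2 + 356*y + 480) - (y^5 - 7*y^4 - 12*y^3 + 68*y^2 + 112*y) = 9*y^4 - 51*y^3 - 256*y^2 + 244*y + 480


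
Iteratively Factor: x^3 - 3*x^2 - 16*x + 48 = (x - 4)*(x^2 + x - 12) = (x - 4)*(x + 4)*(x - 3)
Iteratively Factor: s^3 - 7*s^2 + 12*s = (s)*(s^2 - 7*s + 12) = s*(s - 4)*(s - 3)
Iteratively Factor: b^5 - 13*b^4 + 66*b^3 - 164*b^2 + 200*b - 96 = (b - 2)*(b^4 - 11*b^3 + 44*b^2 - 76*b + 48) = (b - 4)*(b - 2)*(b^3 - 7*b^2 + 16*b - 12) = (b - 4)*(b - 2)^2*(b^2 - 5*b + 6) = (b - 4)*(b - 3)*(b - 2)^2*(b - 2)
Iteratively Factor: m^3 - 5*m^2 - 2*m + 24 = (m - 3)*(m^2 - 2*m - 8) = (m - 4)*(m - 3)*(m + 2)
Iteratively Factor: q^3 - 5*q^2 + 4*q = (q - 4)*(q^2 - q) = (q - 4)*(q - 1)*(q)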